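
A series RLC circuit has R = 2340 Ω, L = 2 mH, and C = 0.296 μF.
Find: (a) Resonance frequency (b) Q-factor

Step 1 — Resonance condition Im(Z)=0 gives ω₀ = 1/√(LC).
Step 2 — ω₀ = 1/√(0.002·2.96e-07) = 4.11e+04 rad/s.
Step 3 — f₀ = ω₀/(2π) = 6541 Hz.
Step 4 — Series Q: Q = ω₀L/R = 4.11e+04·0.002/2340 = 0.03513.

(a) f₀ = 6541 Hz  (b) Q = 0.03513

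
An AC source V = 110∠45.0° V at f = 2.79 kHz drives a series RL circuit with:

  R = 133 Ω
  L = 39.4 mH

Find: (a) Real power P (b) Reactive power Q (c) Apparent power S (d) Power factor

Step 1 — Angular frequency: ω = 2π·f = 2π·2790 = 1.753e+04 rad/s.
Step 2 — Component impedances:
  R: Z = R = 133 Ω
  L: Z = jωL = j·1.753e+04·0.0394 = 0 + j690.7 Ω
Step 3 — Series combination: Z_total = R + L = 133 + j690.7 Ω = 703.4∠79.1° Ω.
Step 4 — Source phasor: V = 110∠45.0° V = 77.78 + j77.78 V.
Step 5 — Current: I = V / Z = 0.1295 - j0.08768 A = 0.1564∠-34.1° A.
Step 6 — Complex power: S = V·I* = 3.253 + j16.89 VA.
Step 7 — Real power: P = Re(S) = 3.253 W.
Step 8 — Reactive power: Q = Im(S) = 16.89 VAR.
Step 9 — Apparent power: |S| = 17.2 VA.
Step 10 — Power factor: PF = P/|S| = 0.1891 (lagging).

(a) P = 3.253 W  (b) Q = 16.89 VAR  (c) S = 17.2 VA  (d) PF = 0.1891 (lagging)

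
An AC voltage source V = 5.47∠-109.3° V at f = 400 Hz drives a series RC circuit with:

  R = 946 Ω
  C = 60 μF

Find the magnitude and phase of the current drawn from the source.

Step 1 — Angular frequency: ω = 2π·f = 2π·400 = 2513 rad/s.
Step 2 — Component impedances:
  R: Z = R = 946 Ω
  C: Z = 1/(jωC) = -j/(ω·C) = 0 - j6.631 Ω
Step 3 — Series combination: Z_total = R + C = 946 - j6.631 Ω = 946∠-0.4° Ω.
Step 4 — Source phasor: V = 5.47∠-109.3° V = -1.808 - j5.163 V.
Step 5 — Ohm's law: I = V / Z_total = (-1.808 - j5.163) / (946 - j6.631) = -0.001873 - j0.00547 A.
Step 6 — Convert to polar: |I| = 0.005782 A, ∠I = -108.9°.

I = 0.005782∠-108.9° A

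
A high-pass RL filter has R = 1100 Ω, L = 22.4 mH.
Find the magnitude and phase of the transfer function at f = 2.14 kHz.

Step 1 — Angular frequency: ω = 2π·2140 = 1.345e+04 rad/s.
Step 2 — Transfer function: H(jω) = jωL/(R + jωL).
Step 3 — Numerator jωL = j·301.2; denominator R + jωL = 1100 + j301.2.
Step 4 — H = 0.06974 + j0.2547.
Step 5 — Magnitude: |H| = 0.2641 (-11.6 dB); phase: φ = 74.7°.

|H| = 0.2641 (-11.6 dB), φ = 74.7°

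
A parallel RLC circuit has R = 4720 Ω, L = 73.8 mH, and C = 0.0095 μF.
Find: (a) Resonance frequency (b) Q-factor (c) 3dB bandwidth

Step 1 — Resonance: ω₀ = 1/√(LC) = 1/√(0.0738·9.5e-09) = 3.777e+04 rad/s.
Step 2 — f₀ = ω₀/(2π) = 6011 Hz.
Step 3 — Parallel Q: Q = R/(ω₀L) = 4720/(3.777e+04·0.0738) = 1.693.
Step 4 — Bandwidth: Δω = ω₀/Q = 2.23e+04 rad/s; BW = Δω/(2π) = 3549 Hz.

(a) f₀ = 6011 Hz  (b) Q = 1.693  (c) BW = 3549 Hz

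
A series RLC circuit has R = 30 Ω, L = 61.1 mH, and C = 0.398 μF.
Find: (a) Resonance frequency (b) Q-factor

Step 1 — Resonance condition Im(Z)=0 gives ω₀ = 1/√(LC).
Step 2 — ω₀ = 1/√(0.0611·3.98e-07) = 6413 rad/s.
Step 3 — f₀ = ω₀/(2π) = 1021 Hz.
Step 4 — Series Q: Q = ω₀L/R = 6413·0.0611/30 = 13.06.

(a) f₀ = 1021 Hz  (b) Q = 13.06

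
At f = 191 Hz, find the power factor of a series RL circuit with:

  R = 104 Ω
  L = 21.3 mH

Step 1 — Angular frequency: ω = 2π·f = 2π·191 = 1200 rad/s.
Step 2 — Component impedances:
  R: Z = R = 104 Ω
  L: Z = jωL = j·1200·0.0213 = 0 + j25.56 Ω
Step 3 — Series combination: Z_total = R + L = 104 + j25.56 Ω = 107.1∠13.8° Ω.
Step 4 — Power factor: PF = cos(φ) = Re(Z)/|Z| = 104/107.1 = 0.9711.
Step 5 — Type: Im(Z) = 25.56 ⇒ lagging (phase φ = 13.8°).

PF = 0.9711 (lagging, φ = 13.8°)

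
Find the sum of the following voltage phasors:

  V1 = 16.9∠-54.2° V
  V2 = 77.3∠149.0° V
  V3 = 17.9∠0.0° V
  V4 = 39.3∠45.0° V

Step 1 — Convert each phasor to rectangular form:
  V1 = 16.9·(cos(-54.2°) + j·sin(-54.2°)) = 9.886 - j13.71 V
  V2 = 77.3·(cos(149.0°) + j·sin(149.0°)) = -66.26 + j39.81 V
  V3 = 17.9·(cos(0.0°) + j·sin(0.0°)) = 17.9 V
  V4 = 39.3·(cos(45.0°) + j·sin(45.0°)) = 27.79 + j27.79 V
Step 2 — Sum components: V_total = -10.68 + j53.89 V.
Step 3 — Convert to polar: |V_total| = 54.94 V, ∠V_total = 101.2°.

V_total = 54.94∠101.2° V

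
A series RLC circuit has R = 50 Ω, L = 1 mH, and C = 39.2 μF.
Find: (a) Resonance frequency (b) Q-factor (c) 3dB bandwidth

Step 1 — Resonance: ω₀ = 1/√(LC) = 1/√(0.001·3.92e-05) = 5051 rad/s.
Step 2 — f₀ = ω₀/(2π) = 803.9 Hz.
Step 3 — Series Q: Q = ω₀L/R = 5051·0.001/50 = 0.101.
Step 4 — Bandwidth: Δω = ω₀/Q = 5e+04 rad/s; BW = Δω/(2π) = 7958 Hz.

(a) f₀ = 803.9 Hz  (b) Q = 0.101  (c) BW = 7958 Hz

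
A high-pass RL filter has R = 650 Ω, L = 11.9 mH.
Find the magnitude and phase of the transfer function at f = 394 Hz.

Step 1 — Angular frequency: ω = 2π·394 = 2476 rad/s.
Step 2 — Transfer function: H(jω) = jωL/(R + jωL).
Step 3 — Numerator jωL = j·29.46; denominator R + jωL = 650 + j29.46.
Step 4 — H = 0.00205 + j0.04523.
Step 5 — Magnitude: |H| = 0.04528 (-26.9 dB); phase: φ = 87.4°.

|H| = 0.04528 (-26.9 dB), φ = 87.4°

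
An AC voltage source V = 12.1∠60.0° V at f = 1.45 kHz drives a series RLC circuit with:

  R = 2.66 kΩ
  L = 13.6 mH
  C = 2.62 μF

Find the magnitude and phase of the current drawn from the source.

Step 1 — Angular frequency: ω = 2π·f = 2π·1450 = 9111 rad/s.
Step 2 — Component impedances:
  R: Z = R = 2660 Ω
  L: Z = jωL = j·9111·0.0136 = 0 + j123.9 Ω
  C: Z = 1/(jωC) = -j/(ω·C) = 0 - j41.89 Ω
Step 3 — Series combination: Z_total = R + L + C = 2660 + j82.01 Ω = 2661∠1.8° Ω.
Step 4 — Source phasor: V = 12.1∠60.0° V = 6.05 + j10.48 V.
Step 5 — Ohm's law: I = V / Z_total = (6.05 + j10.48) / (2660 + j82.01) = 0.002394 + j0.003866 A.
Step 6 — Convert to polar: |I| = 0.004547 A, ∠I = 58.2°.

I = 0.004547∠58.2° A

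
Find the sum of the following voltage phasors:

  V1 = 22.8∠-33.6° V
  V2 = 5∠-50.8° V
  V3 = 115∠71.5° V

Step 1 — Convert each phasor to rectangular form:
  V1 = 22.8·(cos(-33.6°) + j·sin(-33.6°)) = 18.99 - j12.62 V
  V2 = 5·(cos(-50.8°) + j·sin(-50.8°)) = 3.16 - j3.875 V
  V3 = 115·(cos(71.5°) + j·sin(71.5°)) = 36.49 + j109.1 V
Step 2 — Sum components: V_total = 58.64 + j92.57 V.
Step 3 — Convert to polar: |V_total| = 109.6 V, ∠V_total = 57.6°.

V_total = 109.6∠57.6° V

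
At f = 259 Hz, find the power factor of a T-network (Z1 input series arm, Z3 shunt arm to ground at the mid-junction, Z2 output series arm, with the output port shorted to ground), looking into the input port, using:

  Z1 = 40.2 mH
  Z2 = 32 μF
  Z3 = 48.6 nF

Step 1 — Angular frequency: ω = 2π·f = 2π·259 = 1627 rad/s.
Step 2 — Component impedances:
  Z1: Z = jωL = j·1627·0.0402 = 0 + j65.42 Ω
  Z2: Z = 1/(jωC) = -j/(ω·C) = 0 - j19.2 Ω
  Z3: Z = 1/(jωC) = -j/(ω·C) = 0 - j1.264e+04 Ω
Step 3 — With the output port shorted to ground, the output series arm Z2 runs from the junction to ground; the shunt arm Z3 also runs from the junction to ground. They appear in parallel: Z3 || Z2 = 0 - j19.17 Ω.
Step 4 — Series with input arm Z1: Z_in = Z1 + (Z3 || Z2) = 0 + j46.25 Ω = 46.25∠90.0° Ω.
Step 5 — Power factor: PF = cos(φ) = Re(Z)/|Z| = 0/46.25 = 0.
Step 6 — Type: Im(Z) = 46.25 ⇒ lagging (phase φ = 90.0°).

PF = 0 (lagging, φ = 90.0°)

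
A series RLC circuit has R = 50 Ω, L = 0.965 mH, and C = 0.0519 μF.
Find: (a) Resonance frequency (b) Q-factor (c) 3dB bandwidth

Step 1 — Resonance: ω₀ = 1/√(LC) = 1/√(0.000965·5.19e-08) = 1.413e+05 rad/s.
Step 2 — f₀ = ω₀/(2π) = 2.249e+04 Hz.
Step 3 — Series Q: Q = ω₀L/R = 1.413e+05·0.000965/50 = 2.727.
Step 4 — Bandwidth: Δω = ω₀/Q = 5.181e+04 rad/s; BW = Δω/(2π) = 8246 Hz.

(a) f₀ = 2.249e+04 Hz  (b) Q = 2.727  (c) BW = 8246 Hz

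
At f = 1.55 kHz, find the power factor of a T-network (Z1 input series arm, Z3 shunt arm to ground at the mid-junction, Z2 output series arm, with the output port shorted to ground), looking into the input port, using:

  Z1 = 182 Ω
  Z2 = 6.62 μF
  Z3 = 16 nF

Step 1 — Angular frequency: ω = 2π·f = 2π·1550 = 9739 rad/s.
Step 2 — Component impedances:
  Z1: Z = R = 182 Ω
  Z2: Z = 1/(jωC) = -j/(ω·C) = 0 - j15.51 Ω
  Z3: Z = 1/(jωC) = -j/(ω·C) = 0 - j6418 Ω
Step 3 — With the output port shorted to ground, the output series arm Z2 runs from the junction to ground; the shunt arm Z3 also runs from the junction to ground. They appear in parallel: Z3 || Z2 = 0 - j15.47 Ω.
Step 4 — Series with input arm Z1: Z_in = Z1 + (Z3 || Z2) = 182 - j15.47 Ω = 182.7∠-4.9° Ω.
Step 5 — Power factor: PF = cos(φ) = Re(Z)/|Z| = 182/182.66 = 0.9964.
Step 6 — Type: Im(Z) = -15.47 ⇒ leading (phase φ = -4.9°).

PF = 0.9964 (leading, φ = -4.9°)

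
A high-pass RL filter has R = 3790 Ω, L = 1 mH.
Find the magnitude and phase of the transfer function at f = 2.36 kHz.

Step 1 — Angular frequency: ω = 2π·2360 = 1.483e+04 rad/s.
Step 2 — Transfer function: H(jω) = jωL/(R + jωL).
Step 3 — Numerator jωL = j·14.83; denominator R + jωL = 3790 + j14.83.
Step 4 — H = 1.531e-05 + j0.003912.
Step 5 — Magnitude: |H| = 0.003912 (-48.2 dB); phase: φ = 89.8°.

|H| = 0.003912 (-48.2 dB), φ = 89.8°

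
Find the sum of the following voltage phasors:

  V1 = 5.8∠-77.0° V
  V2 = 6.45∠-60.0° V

Step 1 — Convert each phasor to rectangular form:
  V1 = 5.8·(cos(-77.0°) + j·sin(-77.0°)) = 1.305 - j5.651 V
  V2 = 6.45·(cos(-60.0°) + j·sin(-60.0°)) = 3.225 - j5.586 V
Step 2 — Sum components: V_total = 4.53 - j11.24 V.
Step 3 — Convert to polar: |V_total| = 12.12 V, ∠V_total = -68.0°.

V_total = 12.12∠-68.0° V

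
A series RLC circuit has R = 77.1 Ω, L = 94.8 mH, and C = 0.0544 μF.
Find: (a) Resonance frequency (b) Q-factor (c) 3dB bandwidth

Step 1 — Resonance: ω₀ = 1/√(LC) = 1/√(0.0948·5.44e-08) = 1.393e+04 rad/s.
Step 2 — f₀ = ω₀/(2π) = 2216 Hz.
Step 3 — Series Q: Q = ω₀L/R = 1.393e+04·0.0948/77.1 = 17.12.
Step 4 — Bandwidth: Δω = ω₀/Q = 813.3 rad/s; BW = Δω/(2π) = 129.4 Hz.

(a) f₀ = 2216 Hz  (b) Q = 17.12  (c) BW = 129.4 Hz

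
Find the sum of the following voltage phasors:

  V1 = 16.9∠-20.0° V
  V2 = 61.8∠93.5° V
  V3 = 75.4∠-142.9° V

Step 1 — Convert each phasor to rectangular form:
  V1 = 16.9·(cos(-20.0°) + j·sin(-20.0°)) = 15.88 - j5.78 V
  V2 = 61.8·(cos(93.5°) + j·sin(93.5°)) = -3.773 + j61.68 V
  V3 = 75.4·(cos(-142.9°) + j·sin(-142.9°)) = -60.14 - j45.48 V
Step 2 — Sum components: V_total = -48.03 + j10.42 V.
Step 3 — Convert to polar: |V_total| = 49.15 V, ∠V_total = 167.8°.

V_total = 49.15∠167.8° V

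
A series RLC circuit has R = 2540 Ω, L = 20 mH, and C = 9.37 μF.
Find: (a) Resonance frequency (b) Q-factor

Step 1 — Resonance condition Im(Z)=0 gives ω₀ = 1/√(LC).
Step 2 — ω₀ = 1/√(0.02·9.37e-06) = 2310 rad/s.
Step 3 — f₀ = ω₀/(2π) = 367.7 Hz.
Step 4 — Series Q: Q = ω₀L/R = 2310·0.02/2540 = 0.01819.

(a) f₀ = 367.7 Hz  (b) Q = 0.01819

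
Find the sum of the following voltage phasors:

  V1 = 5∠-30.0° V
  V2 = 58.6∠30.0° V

Step 1 — Convert each phasor to rectangular form:
  V1 = 5·(cos(-30.0°) + j·sin(-30.0°)) = 4.33 - j2.5 V
  V2 = 58.6·(cos(30.0°) + j·sin(30.0°)) = 50.75 + j29.3 V
Step 2 — Sum components: V_total = 55.08 + j26.8 V.
Step 3 — Convert to polar: |V_total| = 61.25 V, ∠V_total = 25.9°.

V_total = 61.25∠25.9° V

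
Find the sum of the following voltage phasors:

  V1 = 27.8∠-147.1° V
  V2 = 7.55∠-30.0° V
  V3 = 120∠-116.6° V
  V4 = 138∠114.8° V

Step 1 — Convert each phasor to rectangular form:
  V1 = 27.8·(cos(-147.1°) + j·sin(-147.1°)) = -23.34 - j15.1 V
  V2 = 7.55·(cos(-30.0°) + j·sin(-30.0°)) = 6.538 - j3.775 V
  V3 = 120·(cos(-116.6°) + j·sin(-116.6°)) = -53.73 - j107.3 V
  V4 = 138·(cos(114.8°) + j·sin(114.8°)) = -57.88 + j125.3 V
Step 2 — Sum components: V_total = -128.4 - j0.9005 V.
Step 3 — Convert to polar: |V_total| = 128.4 V, ∠V_total = -179.6°.

V_total = 128.4∠-179.6° V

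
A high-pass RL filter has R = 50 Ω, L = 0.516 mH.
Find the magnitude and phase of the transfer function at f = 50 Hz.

Step 1 — Angular frequency: ω = 2π·50 = 314.2 rad/s.
Step 2 — Transfer function: H(jω) = jωL/(R + jωL).
Step 3 — Numerator jωL = j·0.1621; denominator R + jωL = 50 + j0.1621.
Step 4 — H = 1.051e-05 + j0.003242.
Step 5 — Magnitude: |H| = 0.003242 (-49.8 dB); phase: φ = 89.8°.

|H| = 0.003242 (-49.8 dB), φ = 89.8°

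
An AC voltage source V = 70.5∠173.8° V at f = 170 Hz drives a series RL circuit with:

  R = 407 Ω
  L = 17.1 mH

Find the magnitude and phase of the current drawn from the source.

Step 1 — Angular frequency: ω = 2π·f = 2π·170 = 1068 rad/s.
Step 2 — Component impedances:
  R: Z = R = 407 Ω
  L: Z = jωL = j·1068·0.0171 = 0 + j18.27 Ω
Step 3 — Series combination: Z_total = R + L = 407 + j18.27 Ω = 407.4∠2.6° Ω.
Step 4 — Source phasor: V = 70.5∠173.8° V = -70.09 + j7.614 V.
Step 5 — Ohm's law: I = V / Z_total = (-70.09 + j7.614) / (407 + j18.27) = -0.171 + j0.02638 A.
Step 6 — Convert to polar: |I| = 0.173 A, ∠I = 171.2°.

I = 0.173∠171.2° A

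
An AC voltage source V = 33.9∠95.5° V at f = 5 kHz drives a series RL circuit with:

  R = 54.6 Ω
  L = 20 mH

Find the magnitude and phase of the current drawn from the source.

Step 1 — Angular frequency: ω = 2π·f = 2π·5000 = 3.142e+04 rad/s.
Step 2 — Component impedances:
  R: Z = R = 54.6 Ω
  L: Z = jωL = j·3.142e+04·0.02 = 0 + j628.3 Ω
Step 3 — Series combination: Z_total = R + L = 54.6 + j628.3 Ω = 630.7∠85.0° Ω.
Step 4 — Source phasor: V = 33.9∠95.5° V = -3.249 + j33.74 V.
Step 5 — Ohm's law: I = V / Z_total = (-3.249 + j33.74) / (54.6 + j628.3) = 0.05286 + j0.009764 A.
Step 6 — Convert to polar: |I| = 0.05375 A, ∠I = 10.5°.

I = 0.05375∠10.5° A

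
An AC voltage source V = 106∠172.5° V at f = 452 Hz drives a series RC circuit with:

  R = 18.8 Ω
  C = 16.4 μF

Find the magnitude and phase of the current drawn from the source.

Step 1 — Angular frequency: ω = 2π·f = 2π·452 = 2840 rad/s.
Step 2 — Component impedances:
  R: Z = R = 18.8 Ω
  C: Z = 1/(jωC) = -j/(ω·C) = 0 - j21.47 Ω
Step 3 — Series combination: Z_total = R + C = 18.8 - j21.47 Ω = 28.54∠-48.8° Ω.
Step 4 — Source phasor: V = 106∠172.5° V = -105.1 + j13.84 V.
Step 5 — Ohm's law: I = V / Z_total = (-105.1 + j13.84) / (18.8 - j21.47) = -2.791 - j2.451 A.
Step 6 — Convert to polar: |I| = 3.714 A, ∠I = -138.7°.

I = 3.714∠-138.7° A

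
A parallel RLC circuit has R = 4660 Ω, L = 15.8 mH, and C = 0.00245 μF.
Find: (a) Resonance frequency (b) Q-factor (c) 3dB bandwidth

Step 1 — Resonance: ω₀ = 1/√(LC) = 1/√(0.0158·2.45e-09) = 1.607e+05 rad/s.
Step 2 — f₀ = ω₀/(2π) = 2.558e+04 Hz.
Step 3 — Parallel Q: Q = R/(ω₀L) = 4660/(1.607e+05·0.0158) = 1.835.
Step 4 — Bandwidth: Δω = ω₀/Q = 8.759e+04 rad/s; BW = Δω/(2π) = 1.394e+04 Hz.

(a) f₀ = 2.558e+04 Hz  (b) Q = 1.835  (c) BW = 1.394e+04 Hz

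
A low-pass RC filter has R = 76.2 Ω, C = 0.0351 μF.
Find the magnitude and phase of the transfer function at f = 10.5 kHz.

Step 1 — Angular frequency: ω = 2π·1.05e+04 = 6.597e+04 rad/s.
Step 2 — Transfer function: H(jω) = 1/(1 + jωRC).
Step 3 — Denominator: 1 + jωRC = 1 + j·6.597e+04·76.2·3.51e-08 = 1 + j0.1765.
Step 4 — H = 0.9698 - j0.1711.
Step 5 — Magnitude: |H| = 0.9848 (-0.1 dB); phase: φ = -10.0°.

|H| = 0.9848 (-0.1 dB), φ = -10.0°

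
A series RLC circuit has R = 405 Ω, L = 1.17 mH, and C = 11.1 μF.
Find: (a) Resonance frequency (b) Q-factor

Step 1 — Resonance condition Im(Z)=0 gives ω₀ = 1/√(LC).
Step 2 — ω₀ = 1/√(0.00117·1.11e-05) = 8775 rad/s.
Step 3 — f₀ = ω₀/(2π) = 1397 Hz.
Step 4 — Series Q: Q = ω₀L/R = 8775·0.00117/405 = 0.02535.

(a) f₀ = 1397 Hz  (b) Q = 0.02535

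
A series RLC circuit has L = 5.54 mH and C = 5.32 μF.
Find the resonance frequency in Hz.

Step 1 — Resonance condition Im(Z)=0 gives ω₀ = 1/√(LC).
Step 2 — ω₀ = 1/√(0.00554·5.32e-06) = 5825 rad/s.
Step 3 — f₀ = ω₀/(2π) = 927.1 Hz.

f₀ = 927.1 Hz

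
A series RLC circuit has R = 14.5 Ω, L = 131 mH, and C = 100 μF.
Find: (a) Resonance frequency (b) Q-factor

Step 1 — Resonance condition Im(Z)=0 gives ω₀ = 1/√(LC).
Step 2 — ω₀ = 1/√(0.131·0.0001) = 276.3 rad/s.
Step 3 — f₀ = ω₀/(2π) = 43.97 Hz.
Step 4 — Series Q: Q = ω₀L/R = 276.3·0.131/14.5 = 2.496.

(a) f₀ = 43.97 Hz  (b) Q = 2.496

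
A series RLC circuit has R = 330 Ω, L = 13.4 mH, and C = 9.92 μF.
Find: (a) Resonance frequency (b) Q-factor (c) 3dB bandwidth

Step 1 — Resonance: ω₀ = 1/√(LC) = 1/√(0.0134·9.92e-06) = 2743 rad/s.
Step 2 — f₀ = ω₀/(2π) = 436.5 Hz.
Step 3 — Series Q: Q = ω₀L/R = 2743·0.0134/330 = 0.1114.
Step 4 — Bandwidth: Δω = ω₀/Q = 2.463e+04 rad/s; BW = Δω/(2π) = 3919 Hz.

(a) f₀ = 436.5 Hz  (b) Q = 0.1114  (c) BW = 3919 Hz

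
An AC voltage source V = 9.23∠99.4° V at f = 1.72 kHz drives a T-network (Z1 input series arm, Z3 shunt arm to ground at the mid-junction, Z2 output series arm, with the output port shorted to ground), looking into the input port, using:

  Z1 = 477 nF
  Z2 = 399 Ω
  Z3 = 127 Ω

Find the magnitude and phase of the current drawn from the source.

Step 1 — Angular frequency: ω = 2π·f = 2π·1720 = 1.081e+04 rad/s.
Step 2 — Component impedances:
  Z1: Z = 1/(jωC) = -j/(ω·C) = 0 - j194 Ω
  Z2: Z = R = 399 Ω
  Z3: Z = R = 127 Ω
Step 3 — With the output port shorted to ground, the output series arm Z2 runs from the junction to ground; the shunt arm Z3 also runs from the junction to ground. They appear in parallel: Z3 || Z2 = 96.34 Ω.
Step 4 — Series with input arm Z1: Z_in = Z1 + (Z3 || Z2) = 96.34 - j194 Ω = 216.6∠-63.6° Ω.
Step 5 — Source phasor: V = 9.23∠99.4° V = -1.507 + j9.106 V.
Step 6 — Ohm's law: I = V / Z_total = (-1.507 + j9.106) / (96.34 - j194) = -0.04075 + j0.01247 A.
Step 7 — Convert to polar: |I| = 0.04261 A, ∠I = 163.0°.

I = 0.04261∠163.0° A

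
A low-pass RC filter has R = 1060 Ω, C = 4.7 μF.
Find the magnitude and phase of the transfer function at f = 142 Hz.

Step 1 — Angular frequency: ω = 2π·142 = 892.2 rad/s.
Step 2 — Transfer function: H(jω) = 1/(1 + jωRC).
Step 3 — Denominator: 1 + jωRC = 1 + j·892.2·1060·4.7e-06 = 1 + j4.445.
Step 4 — H = 0.04817 - j0.2141.
Step 5 — Magnitude: |H| = 0.2195 (-13.2 dB); phase: φ = -77.3°.

|H| = 0.2195 (-13.2 dB), φ = -77.3°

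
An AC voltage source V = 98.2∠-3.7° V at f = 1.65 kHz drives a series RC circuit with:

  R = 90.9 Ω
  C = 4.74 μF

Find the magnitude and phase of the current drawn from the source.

Step 1 — Angular frequency: ω = 2π·f = 2π·1650 = 1.037e+04 rad/s.
Step 2 — Component impedances:
  R: Z = R = 90.9 Ω
  C: Z = 1/(jωC) = -j/(ω·C) = 0 - j20.35 Ω
Step 3 — Series combination: Z_total = R + C = 90.9 - j20.35 Ω = 93.15∠-12.6° Ω.
Step 4 — Source phasor: V = 98.2∠-3.7° V = 98 - j6.337 V.
Step 5 — Ohm's law: I = V / Z_total = (98 - j6.337) / (90.9 - j20.35) = 1.041 + j0.1634 A.
Step 6 — Convert to polar: |I| = 1.054 A, ∠I = 8.9°.

I = 1.054∠8.9° A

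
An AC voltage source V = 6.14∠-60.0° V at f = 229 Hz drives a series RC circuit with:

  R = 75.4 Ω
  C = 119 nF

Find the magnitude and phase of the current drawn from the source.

Step 1 — Angular frequency: ω = 2π·f = 2π·229 = 1439 rad/s.
Step 2 — Component impedances:
  R: Z = R = 75.4 Ω
  C: Z = 1/(jωC) = -j/(ω·C) = 0 - j5840 Ω
Step 3 — Series combination: Z_total = R + C = 75.4 - j5840 Ω = 5841∠-89.3° Ω.
Step 4 — Source phasor: V = 6.14∠-60.0° V = 3.07 - j5.317 V.
Step 5 — Ohm's law: I = V / Z_total = (3.07 - j5.317) / (75.4 - j5840) = 0.0009171 + j0.0005138 A.
Step 6 — Convert to polar: |I| = 0.001051 A, ∠I = 29.3°.

I = 0.001051∠29.3° A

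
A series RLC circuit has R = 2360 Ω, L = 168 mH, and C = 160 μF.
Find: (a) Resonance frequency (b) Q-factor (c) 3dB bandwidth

Step 1 — Resonance condition Im(Z)=0 gives ω₀ = 1/√(LC).
Step 2 — ω₀ = 1/√(0.168·0.00016) = 192.9 rad/s.
Step 3 — f₀ = ω₀/(2π) = 30.7 Hz.
Step 4 — Series Q: Q = ω₀L/R = 192.9·0.168/2360 = 0.01373.
Step 5 — 3dB bandwidth: Δω = ω₀/Q = 1.405e+04 rad/s; BW = Δω/(2π) = 2236 Hz.

(a) f₀ = 30.7 Hz  (b) Q = 0.01373  (c) BW = 2236 Hz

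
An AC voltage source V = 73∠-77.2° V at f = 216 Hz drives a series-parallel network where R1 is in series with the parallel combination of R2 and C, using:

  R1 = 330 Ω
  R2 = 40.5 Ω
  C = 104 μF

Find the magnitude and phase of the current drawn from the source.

Step 1 — Angular frequency: ω = 2π·f = 2π·216 = 1357 rad/s.
Step 2 — Component impedances:
  R1: Z = R = 330 Ω
  R2: Z = R = 40.5 Ω
  C: Z = 1/(jωC) = -j/(ω·C) = 0 - j7.085 Ω
Step 3 — Parallel branch: R2 || C = 1/(1/R2 + 1/C) = 1.203 - j6.875 Ω.
Step 4 — Series with R1: Z_total = R1 + (R2 || C) = 331.2 - j6.875 Ω = 331.3∠-1.2° Ω.
Step 5 — Source phasor: V = 73∠-77.2° V = 16.17 - j71.19 V.
Step 6 — Ohm's law: I = V / Z_total = (16.17 - j71.19) / (331.2 - j6.875) = 0.05327 - j0.2138 A.
Step 7 — Convert to polar: |I| = 0.2204 A, ∠I = -76.0°.

I = 0.2204∠-76.0° A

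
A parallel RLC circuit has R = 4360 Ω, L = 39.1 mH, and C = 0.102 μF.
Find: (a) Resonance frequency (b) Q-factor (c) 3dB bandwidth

Step 1 — Resonance: ω₀ = 1/√(LC) = 1/√(0.0391·1.02e-07) = 1.583e+04 rad/s.
Step 2 — f₀ = ω₀/(2π) = 2520 Hz.
Step 3 — Parallel Q: Q = R/(ω₀L) = 4360/(1.583e+04·0.0391) = 7.042.
Step 4 — Bandwidth: Δω = ω₀/Q = 2249 rad/s; BW = Δω/(2π) = 357.9 Hz.

(a) f₀ = 2520 Hz  (b) Q = 7.042  (c) BW = 357.9 Hz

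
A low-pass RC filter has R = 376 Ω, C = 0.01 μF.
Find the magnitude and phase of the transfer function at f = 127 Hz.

Step 1 — Angular frequency: ω = 2π·127 = 798 rad/s.
Step 2 — Transfer function: H(jω) = 1/(1 + jωRC).
Step 3 — Denominator: 1 + jωRC = 1 + j·798·376·1e-08 = 1 + j0.003.
Step 4 — H = 1 - j0.003.
Step 5 — Magnitude: |H| = 1 (-0.0 dB); phase: φ = -0.2°.

|H| = 1 (-0.0 dB), φ = -0.2°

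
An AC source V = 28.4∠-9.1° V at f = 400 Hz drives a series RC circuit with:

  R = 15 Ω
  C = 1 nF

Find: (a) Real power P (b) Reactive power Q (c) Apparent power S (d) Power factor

Step 1 — Angular frequency: ω = 2π·f = 2π·400 = 2513 rad/s.
Step 2 — Component impedances:
  R: Z = R = 15 Ω
  C: Z = 1/(jωC) = -j/(ω·C) = 0 - j3.979e+05 Ω
Step 3 — Series combination: Z_total = R + C = 15 - j3.979e+05 Ω = 3.979e+05∠-90.0° Ω.
Step 4 — Source phasor: V = 28.4∠-9.1° V = 28.04 - j4.492 V.
Step 5 — Current: I = V / Z = 1.129e-05 + j7.048e-05 A = 7.138e-05∠80.9° A.
Step 6 — Complex power: S = V·I* = 7.642e-08 - j0.002027 VA.
Step 7 — Real power: P = Re(S) = 7.642e-08 W.
Step 8 — Reactive power: Q = Im(S) = -0.002027 VAR.
Step 9 — Apparent power: |S| = 0.002027 VA.
Step 10 — Power factor: PF = P/|S| = 3.77e-05 (leading).

(a) P = 7.642e-08 W  (b) Q = -0.002027 VAR  (c) S = 0.002027 VA  (d) PF = 3.77e-05 (leading)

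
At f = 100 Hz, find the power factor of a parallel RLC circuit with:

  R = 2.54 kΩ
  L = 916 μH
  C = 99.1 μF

Step 1 — Angular frequency: ω = 2π·f = 2π·100 = 628.3 rad/s.
Step 2 — Component impedances:
  R: Z = R = 2540 Ω
  L: Z = jωL = j·628.3·0.000916 = 0 + j0.5755 Ω
  C: Z = 1/(jωC) = -j/(ω·C) = 0 - j16.06 Ω
Step 3 — Parallel combination: 1/Z_total = 1/R + 1/L + 1/C; Z_total = 0.0001403 + j0.5969 Ω = 0.5969∠90.0° Ω.
Step 4 — Power factor: PF = cos(φ) = Re(Z)/|Z| = 0.0001403/0.5969 = 0.000235.
Step 5 — Type: Im(Z) = 0.5969 ⇒ lagging (phase φ = 90.0°).

PF = 0.000235 (lagging, φ = 90.0°)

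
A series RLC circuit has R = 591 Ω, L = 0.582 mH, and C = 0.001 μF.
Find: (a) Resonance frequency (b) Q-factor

Step 1 — Resonance condition Im(Z)=0 gives ω₀ = 1/√(LC).
Step 2 — ω₀ = 1/√(0.000582·1e-09) = 1.311e+06 rad/s.
Step 3 — f₀ = ω₀/(2π) = 2.086e+05 Hz.
Step 4 — Series Q: Q = ω₀L/R = 1.311e+06·0.000582/591 = 1.291.

(a) f₀ = 2.086e+05 Hz  (b) Q = 1.291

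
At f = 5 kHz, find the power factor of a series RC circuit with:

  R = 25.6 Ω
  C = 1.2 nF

Step 1 — Angular frequency: ω = 2π·f = 2π·5000 = 3.142e+04 rad/s.
Step 2 — Component impedances:
  R: Z = R = 25.6 Ω
  C: Z = 1/(jωC) = -j/(ω·C) = 0 - j2.653e+04 Ω
Step 3 — Series combination: Z_total = R + C = 25.6 - j2.653e+04 Ω = 2.653e+04∠-89.9° Ω.
Step 4 — Power factor: PF = cos(φ) = Re(Z)/|Z| = 25.6/26526 = 0.0009651.
Step 5 — Type: Im(Z) = -2.653e+04 ⇒ leading (phase φ = -89.9°).

PF = 0.0009651 (leading, φ = -89.9°)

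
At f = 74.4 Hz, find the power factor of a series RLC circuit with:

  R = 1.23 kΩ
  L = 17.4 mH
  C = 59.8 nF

Step 1 — Angular frequency: ω = 2π·f = 2π·74.4 = 467.5 rad/s.
Step 2 — Component impedances:
  R: Z = R = 1230 Ω
  L: Z = jωL = j·467.5·0.0174 = 0 + j8.134 Ω
  C: Z = 1/(jωC) = -j/(ω·C) = 0 - j3.577e+04 Ω
Step 3 — Series combination: Z_total = R + L + C = 1230 - j3.576e+04 Ω = 3.579e+04∠-88.0° Ω.
Step 4 — Power factor: PF = cos(φ) = Re(Z)/|Z| = 1230/3.579e+04 = 0.03437.
Step 5 — Type: Im(Z) = -3.576e+04 ⇒ leading (phase φ = -88.0°).

PF = 0.03437 (leading, φ = -88.0°)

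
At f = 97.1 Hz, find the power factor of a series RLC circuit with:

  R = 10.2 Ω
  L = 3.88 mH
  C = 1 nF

Step 1 — Angular frequency: ω = 2π·f = 2π·97.1 = 610.1 rad/s.
Step 2 — Component impedances:
  R: Z = R = 10.2 Ω
  L: Z = jωL = j·610.1·0.00388 = 0 + j2.367 Ω
  C: Z = 1/(jωC) = -j/(ω·C) = 0 - j1.639e+06 Ω
Step 3 — Series combination: Z_total = R + L + C = 10.2 - j1.639e+06 Ω = 1.639e+06∠-90.0° Ω.
Step 4 — Power factor: PF = cos(φ) = Re(Z)/|Z| = 10.2/1.639e+06 = 6.223e-06.
Step 5 — Type: Im(Z) = -1.639e+06 ⇒ leading (phase φ = -90.0°).

PF = 6.223e-06 (leading, φ = -90.0°)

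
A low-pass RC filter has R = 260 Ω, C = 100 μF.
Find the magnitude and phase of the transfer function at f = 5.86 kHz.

Step 1 — Angular frequency: ω = 2π·5860 = 3.682e+04 rad/s.
Step 2 — Transfer function: H(jω) = 1/(1 + jωRC).
Step 3 — Denominator: 1 + jωRC = 1 + j·3.682e+04·260·0.0001 = 1 + j957.3.
Step 4 — H = 1.091e-06 - j0.001045.
Step 5 — Magnitude: |H| = 0.001045 (-59.6 dB); phase: φ = -89.9°.

|H| = 0.001045 (-59.6 dB), φ = -89.9°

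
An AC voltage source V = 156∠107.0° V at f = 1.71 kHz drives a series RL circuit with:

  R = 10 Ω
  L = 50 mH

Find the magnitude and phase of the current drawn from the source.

Step 1 — Angular frequency: ω = 2π·f = 2π·1710 = 1.074e+04 rad/s.
Step 2 — Component impedances:
  R: Z = R = 10 Ω
  L: Z = jωL = j·1.074e+04·0.05 = 0 + j537.2 Ω
Step 3 — Series combination: Z_total = R + L = 10 + j537.2 Ω = 537.3∠88.9° Ω.
Step 4 — Source phasor: V = 156∠107.0° V = -45.61 + j149.2 V.
Step 5 — Ohm's law: I = V / Z_total = (-45.61 + j149.2) / (10 + j537.2) = 0.276 + j0.09004 A.
Step 6 — Convert to polar: |I| = 0.2903 A, ∠I = 18.1°.

I = 0.2903∠18.1° A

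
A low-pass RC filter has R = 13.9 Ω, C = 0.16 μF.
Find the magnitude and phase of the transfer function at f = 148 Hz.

Step 1 — Angular frequency: ω = 2π·148 = 929.9 rad/s.
Step 2 — Transfer function: H(jω) = 1/(1 + jωRC).
Step 3 — Denominator: 1 + jωRC = 1 + j·929.9·13.9·1.6e-07 = 1 + j0.002068.
Step 4 — H = 1 - j0.002068.
Step 5 — Magnitude: |H| = 1 (-0.0 dB); phase: φ = -0.1°.

|H| = 1 (-0.0 dB), φ = -0.1°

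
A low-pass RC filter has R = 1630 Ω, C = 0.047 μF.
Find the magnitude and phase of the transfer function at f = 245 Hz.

Step 1 — Angular frequency: ω = 2π·245 = 1539 rad/s.
Step 2 — Transfer function: H(jω) = 1/(1 + jωRC).
Step 3 — Denominator: 1 + jωRC = 1 + j·1539·1630·4.7e-08 = 1 + j0.1179.
Step 4 — H = 0.9863 - j0.1163.
Step 5 — Magnitude: |H| = 0.9931 (-0.1 dB); phase: φ = -6.7°.

|H| = 0.9931 (-0.1 dB), φ = -6.7°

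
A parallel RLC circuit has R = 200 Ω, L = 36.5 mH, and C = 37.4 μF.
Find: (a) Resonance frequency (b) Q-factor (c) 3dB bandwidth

Step 1 — Resonance: ω₀ = 1/√(LC) = 1/√(0.0365·3.74e-05) = 855.9 rad/s.
Step 2 — f₀ = ω₀/(2π) = 136.2 Hz.
Step 3 — Parallel Q: Q = R/(ω₀L) = 200/(855.9·0.0365) = 6.402.
Step 4 — Bandwidth: Δω = ω₀/Q = 133.7 rad/s; BW = Δω/(2π) = 21.28 Hz.

(a) f₀ = 136.2 Hz  (b) Q = 6.402  (c) BW = 21.28 Hz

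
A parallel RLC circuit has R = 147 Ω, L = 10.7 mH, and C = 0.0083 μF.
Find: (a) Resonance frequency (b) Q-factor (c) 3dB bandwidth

Step 1 — Resonance: ω₀ = 1/√(LC) = 1/√(0.0107·8.3e-09) = 1.061e+05 rad/s.
Step 2 — f₀ = ω₀/(2π) = 1.689e+04 Hz.
Step 3 — Parallel Q: Q = R/(ω₀L) = 147/(1.061e+05·0.0107) = 0.1295.
Step 4 — Bandwidth: Δω = ω₀/Q = 8.196e+05 rad/s; BW = Δω/(2π) = 1.304e+05 Hz.

(a) f₀ = 1.689e+04 Hz  (b) Q = 0.1295  (c) BW = 1.304e+05 Hz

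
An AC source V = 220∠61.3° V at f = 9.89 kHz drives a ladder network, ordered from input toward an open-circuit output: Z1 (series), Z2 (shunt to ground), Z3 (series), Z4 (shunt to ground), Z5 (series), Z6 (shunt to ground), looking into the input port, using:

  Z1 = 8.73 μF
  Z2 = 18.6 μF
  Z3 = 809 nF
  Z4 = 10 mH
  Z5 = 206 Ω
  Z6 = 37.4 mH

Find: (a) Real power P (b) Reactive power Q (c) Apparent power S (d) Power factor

Step 1 — Angular frequency: ω = 2π·f = 2π·9890 = 6.214e+04 rad/s.
Step 2 — Component impedances:
  Z1: Z = 1/(jωC) = -j/(ω·C) = 0 - j1.843 Ω
  Z2: Z = 1/(jωC) = -j/(ω·C) = 0 - j0.8652 Ω
  Z3: Z = 1/(jωC) = -j/(ω·C) = 0 - j19.89 Ω
  Z4: Z = jωL = j·6.214e+04·0.01 = 0 + j621.4 Ω
  Z5: Z = R = 206 Ω
  Z6: Z = jωL = j·6.214e+04·0.0374 = 0 + j2324 Ω
Step 3 — Ladder network (open output): work backward from the far end, alternating series and parallel combinations. Z_in = 3.088e-05 - j2.71 Ω = 2.71∠-90.0° Ω.
Step 4 — Source phasor: V = 220∠61.3° V = 105.6 + j193 V.
Step 5 — Current: I = V / Z = -71.2 + j38.98 A = 81.18∠151.3° A.
Step 6 — Complex power: S = V·I* = 0.2035 - j1.786e+04 VA.
Step 7 — Real power: P = Re(S) = 0.2035 W.
Step 8 — Reactive power: Q = Im(S) = -1.786e+04 VAR.
Step 9 — Apparent power: |S| = 1.786e+04 VA.
Step 10 — Power factor: PF = P/|S| = 1.139e-05 (leading).

(a) P = 0.2035 W  (b) Q = -1.786e+04 VAR  (c) S = 1.786e+04 VA  (d) PF = 1.139e-05 (leading)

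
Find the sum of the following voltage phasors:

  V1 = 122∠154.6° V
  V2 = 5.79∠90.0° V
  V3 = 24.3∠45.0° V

Step 1 — Convert each phasor to rectangular form:
  V1 = 122·(cos(154.6°) + j·sin(154.6°)) = -110.2 + j52.33 V
  V2 = 5.79·(cos(90.0°) + j·sin(90.0°)) = 0 + j5.79 V
  V3 = 24.3·(cos(45.0°) + j·sin(45.0°)) = 17.18 + j17.18 V
Step 2 — Sum components: V_total = -93.02 + j75.3 V.
Step 3 — Convert to polar: |V_total| = 119.7 V, ∠V_total = 141.0°.

V_total = 119.7∠141.0° V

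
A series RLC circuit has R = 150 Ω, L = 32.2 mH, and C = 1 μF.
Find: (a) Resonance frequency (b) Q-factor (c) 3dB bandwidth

Step 1 — Resonance: ω₀ = 1/√(LC) = 1/√(0.0322·1e-06) = 5573 rad/s.
Step 2 — f₀ = ω₀/(2π) = 886.9 Hz.
Step 3 — Series Q: Q = ω₀L/R = 5573·0.0322/150 = 1.196.
Step 4 — Bandwidth: Δω = ω₀/Q = 4658 rad/s; BW = Δω/(2π) = 741.4 Hz.

(a) f₀ = 886.9 Hz  (b) Q = 1.196  (c) BW = 741.4 Hz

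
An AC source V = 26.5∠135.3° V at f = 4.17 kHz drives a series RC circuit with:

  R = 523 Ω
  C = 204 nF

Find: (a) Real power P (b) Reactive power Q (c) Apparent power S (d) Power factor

Step 1 — Angular frequency: ω = 2π·f = 2π·4170 = 2.62e+04 rad/s.
Step 2 — Component impedances:
  R: Z = R = 523 Ω
  C: Z = 1/(jωC) = -j/(ω·C) = 0 - j187.1 Ω
Step 3 — Series combination: Z_total = R + C = 523 - j187.1 Ω = 555.5∠-19.7° Ω.
Step 4 — Source phasor: V = 26.5∠135.3° V = -18.84 + j18.64 V.
Step 5 — Current: I = V / Z = -0.04323 + j0.02017 A = 0.04771∠155.0° A.
Step 6 — Complex power: S = V·I* = 1.19 - j0.4258 VA.
Step 7 — Real power: P = Re(S) = 1.19 W.
Step 8 — Reactive power: Q = Im(S) = -0.4258 VAR.
Step 9 — Apparent power: |S| = 1.264 VA.
Step 10 — Power factor: PF = P/|S| = 0.9416 (leading).

(a) P = 1.19 W  (b) Q = -0.4258 VAR  (c) S = 1.264 VA  (d) PF = 0.9416 (leading)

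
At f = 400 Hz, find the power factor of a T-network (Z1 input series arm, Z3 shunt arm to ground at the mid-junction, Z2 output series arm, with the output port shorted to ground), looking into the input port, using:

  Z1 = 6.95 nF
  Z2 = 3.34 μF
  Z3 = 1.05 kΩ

Step 1 — Angular frequency: ω = 2π·f = 2π·400 = 2513 rad/s.
Step 2 — Component impedances:
  Z1: Z = 1/(jωC) = -j/(ω·C) = 0 - j5.725e+04 Ω
  Z2: Z = 1/(jωC) = -j/(ω·C) = 0 - j119.1 Ω
  Z3: Z = R = 1050 Ω
Step 3 — With the output port shorted to ground, the output series arm Z2 runs from the junction to ground; the shunt arm Z3 also runs from the junction to ground. They appear in parallel: Z3 || Z2 = 13.34 - j117.6 Ω.
Step 4 — Series with input arm Z1: Z_in = Z1 + (Z3 || Z2) = 13.34 - j5.737e+04 Ω = 5.737e+04∠-90.0° Ω.
Step 5 — Power factor: PF = cos(φ) = Re(Z)/|Z| = 13.344/57368 = 0.0002326.
Step 6 — Type: Im(Z) = -5.737e+04 ⇒ leading (phase φ = -90.0°).

PF = 0.0002326 (leading, φ = -90.0°)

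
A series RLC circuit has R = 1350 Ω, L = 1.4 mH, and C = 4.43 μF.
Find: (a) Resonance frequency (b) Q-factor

Step 1 — Resonance condition Im(Z)=0 gives ω₀ = 1/√(LC).
Step 2 — ω₀ = 1/√(0.0014·4.43e-06) = 1.27e+04 rad/s.
Step 3 — f₀ = ω₀/(2π) = 2021 Hz.
Step 4 — Series Q: Q = ω₀L/R = 1.27e+04·0.0014/1350 = 0.01317.

(a) f₀ = 2021 Hz  (b) Q = 0.01317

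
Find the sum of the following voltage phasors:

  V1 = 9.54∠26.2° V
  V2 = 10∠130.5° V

Step 1 — Convert each phasor to rectangular form:
  V1 = 9.54·(cos(26.2°) + j·sin(26.2°)) = 8.56 + j4.212 V
  V2 = 10·(cos(130.5°) + j·sin(130.5°)) = -6.494 + j7.604 V
Step 2 — Sum components: V_total = 2.065 + j11.82 V.
Step 3 — Convert to polar: |V_total| = 12 V, ∠V_total = 80.1°.

V_total = 12∠80.1° V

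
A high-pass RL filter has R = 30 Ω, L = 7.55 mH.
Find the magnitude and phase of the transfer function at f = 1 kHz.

Step 1 — Angular frequency: ω = 2π·1000 = 6283 rad/s.
Step 2 — Transfer function: H(jω) = jωL/(R + jωL).
Step 3 — Numerator jωL = j·47.44; denominator R + jωL = 30 + j47.44.
Step 4 — H = 0.7143 + j0.4517.
Step 5 — Magnitude: |H| = 0.8452 (-1.5 dB); phase: φ = 32.3°.

|H| = 0.8452 (-1.5 dB), φ = 32.3°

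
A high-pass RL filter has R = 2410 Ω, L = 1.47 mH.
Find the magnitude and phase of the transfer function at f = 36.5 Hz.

Step 1 — Angular frequency: ω = 2π·36.5 = 229.3 rad/s.
Step 2 — Transfer function: H(jω) = jωL/(R + jωL).
Step 3 — Numerator jωL = j·0.3371; denominator R + jωL = 2410 + j0.3371.
Step 4 — H = 1.957e-08 + j0.0001399.
Step 5 — Magnitude: |H| = 0.0001399 (-77.1 dB); phase: φ = 90.0°.

|H| = 0.0001399 (-77.1 dB), φ = 90.0°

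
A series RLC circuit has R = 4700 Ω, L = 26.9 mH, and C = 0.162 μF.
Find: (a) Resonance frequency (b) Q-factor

Step 1 — Resonance condition Im(Z)=0 gives ω₀ = 1/√(LC).
Step 2 — ω₀ = 1/√(0.0269·1.62e-07) = 1.515e+04 rad/s.
Step 3 — f₀ = ω₀/(2π) = 2411 Hz.
Step 4 — Series Q: Q = ω₀L/R = 1.515e+04·0.0269/4700 = 0.0867.

(a) f₀ = 2411 Hz  (b) Q = 0.0867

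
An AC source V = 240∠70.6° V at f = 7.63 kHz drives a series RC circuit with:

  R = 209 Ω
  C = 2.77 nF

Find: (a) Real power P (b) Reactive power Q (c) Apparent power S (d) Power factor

Step 1 — Angular frequency: ω = 2π·f = 2π·7630 = 4.794e+04 rad/s.
Step 2 — Component impedances:
  R: Z = R = 209 Ω
  C: Z = 1/(jωC) = -j/(ω·C) = 0 - j7530 Ω
Step 3 — Series combination: Z_total = R + C = 209 - j7530 Ω = 7533∠-88.4° Ω.
Step 4 — Source phasor: V = 240∠70.6° V = 79.72 + j226.4 V.
Step 5 — Current: I = V / Z = -0.02974 + j0.01141 A = 0.03186∠159.0° A.
Step 6 — Complex power: S = V·I* = 0.2121 - j7.643 VA.
Step 7 — Real power: P = Re(S) = 0.2121 W.
Step 8 — Reactive power: Q = Im(S) = -7.643 VAR.
Step 9 — Apparent power: |S| = 7.646 VA.
Step 10 — Power factor: PF = P/|S| = 0.02774 (leading).

(a) P = 0.2121 W  (b) Q = -7.643 VAR  (c) S = 7.646 VA  (d) PF = 0.02774 (leading)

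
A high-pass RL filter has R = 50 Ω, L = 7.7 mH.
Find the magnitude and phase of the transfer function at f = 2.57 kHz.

Step 1 — Angular frequency: ω = 2π·2570 = 1.615e+04 rad/s.
Step 2 — Transfer function: H(jω) = jωL/(R + jωL).
Step 3 — Numerator jωL = j·124.3; denominator R + jωL = 50 + j124.3.
Step 4 — H = 0.8608 + j0.3462.
Step 5 — Magnitude: |H| = 0.9278 (-0.7 dB); phase: φ = 21.9°.

|H| = 0.9278 (-0.7 dB), φ = 21.9°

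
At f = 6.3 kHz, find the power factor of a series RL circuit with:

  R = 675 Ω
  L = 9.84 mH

Step 1 — Angular frequency: ω = 2π·f = 2π·6300 = 3.958e+04 rad/s.
Step 2 — Component impedances:
  R: Z = R = 675 Ω
  L: Z = jωL = j·3.958e+04·0.00984 = 0 + j389.5 Ω
Step 3 — Series combination: Z_total = R + L = 675 + j389.5 Ω = 779.3∠30.0° Ω.
Step 4 — Power factor: PF = cos(φ) = Re(Z)/|Z| = 675/779.32 = 0.8661.
Step 5 — Type: Im(Z) = 389.5 ⇒ lagging (phase φ = 30.0°).

PF = 0.8661 (lagging, φ = 30.0°)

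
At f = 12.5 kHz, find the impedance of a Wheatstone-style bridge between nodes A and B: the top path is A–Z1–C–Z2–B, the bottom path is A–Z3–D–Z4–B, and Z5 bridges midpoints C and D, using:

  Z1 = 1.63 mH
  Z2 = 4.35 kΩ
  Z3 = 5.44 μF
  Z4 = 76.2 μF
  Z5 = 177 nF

Step 1 — Angular frequency: ω = 2π·f = 2π·1.25e+04 = 7.854e+04 rad/s.
Step 2 — Component impedances:
  Z1: Z = jωL = j·7.854e+04·0.00163 = 0 + j128 Ω
  Z2: Z = R = 4350 Ω
  Z3: Z = 1/(jωC) = -j/(ω·C) = 0 - j2.341 Ω
  Z4: Z = 1/(jωC) = -j/(ω·C) = 0 - j0.1671 Ω
  Z5: Z = 1/(jωC) = -j/(ω·C) = 0 - j71.93 Ω
Step 3 — Bridge requires nodal analysis (the Z5 bridge couples midpoints C and D, so the two paths cannot be reduced to a simple series/parallel combination). Setting node B to ground and injecting 1 A at node A, the 3-node admittance system at A, C, D solves to V_A = Z_AB = 0.002019 - j2.609 Ω = 2.609∠-90.0° Ω.

Z = 0.002019 - j2.609 Ω = 2.609∠-90.0° Ω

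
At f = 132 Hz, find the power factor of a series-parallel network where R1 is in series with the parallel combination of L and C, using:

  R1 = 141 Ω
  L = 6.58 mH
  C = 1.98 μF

Step 1 — Angular frequency: ω = 2π·f = 2π·132 = 829.4 rad/s.
Step 2 — Component impedances:
  R1: Z = R = 141 Ω
  L: Z = jωL = j·829.4·0.00658 = 0 + j5.457 Ω
  C: Z = 1/(jωC) = -j/(ω·C) = 0 - j608.9 Ω
Step 3 — Parallel branch: L || C = 1/(1/L + 1/C) = 0 + j5.507 Ω.
Step 4 — Series with R1: Z_total = R1 + (L || C) = 141 + j5.507 Ω = 141.1∠2.2° Ω.
Step 5 — Power factor: PF = cos(φ) = Re(Z)/|Z| = 141/141.11 = 0.9992.
Step 6 — Type: Im(Z) = 5.507 ⇒ lagging (phase φ = 2.2°).

PF = 0.9992 (lagging, φ = 2.2°)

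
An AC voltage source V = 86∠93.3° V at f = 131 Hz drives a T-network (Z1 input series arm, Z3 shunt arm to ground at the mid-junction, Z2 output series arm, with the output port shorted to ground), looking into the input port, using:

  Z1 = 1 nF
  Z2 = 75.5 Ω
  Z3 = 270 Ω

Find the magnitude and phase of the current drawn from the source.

Step 1 — Angular frequency: ω = 2π·f = 2π·131 = 823.1 rad/s.
Step 2 — Component impedances:
  Z1: Z = 1/(jωC) = -j/(ω·C) = 0 - j1.215e+06 Ω
  Z2: Z = R = 75.5 Ω
  Z3: Z = R = 270 Ω
Step 3 — With the output port shorted to ground, the output series arm Z2 runs from the junction to ground; the shunt arm Z3 also runs from the junction to ground. They appear in parallel: Z3 || Z2 = 59 Ω.
Step 4 — Series with input arm Z1: Z_in = Z1 + (Z3 || Z2) = 59 - j1.215e+06 Ω = 1.215e+06∠-90.0° Ω.
Step 5 — Source phasor: V = 86∠93.3° V = -4.951 + j85.86 V.
Step 6 — Ohm's law: I = V / Z_total = (-4.951 + j85.86) / (59 - j1.215e+06) = -7.067e-05 - j4.071e-06 A.
Step 7 — Convert to polar: |I| = 7.079e-05 A, ∠I = -176.7°.

I = 7.079e-05∠-176.7° A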